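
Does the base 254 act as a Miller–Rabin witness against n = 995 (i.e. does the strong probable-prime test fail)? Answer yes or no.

yes

n − 1 = 994 = 2^1 · 497, so s = 1 and d = 497.
By repeated squaring, 254^497 ≡ 159 (mod 995).
x_0 = 254^497 mod 995 = 159.
x_0 ∉ {1, 994} and s = 1, so 254 is a Miller–Rabin witness and 995 is composite.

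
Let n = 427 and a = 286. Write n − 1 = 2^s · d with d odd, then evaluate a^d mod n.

34

n − 1 = 426 = 2^1 · 213, so s = 1 and d = 213.
By repeated squaring, 286^213 ≡ 34 (mod 427).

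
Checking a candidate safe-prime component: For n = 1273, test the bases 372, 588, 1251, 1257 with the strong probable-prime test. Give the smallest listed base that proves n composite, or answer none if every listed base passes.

n − 1 = 1272 = 2^3 · 159, so s = 3 and d = 159.
Base 372: x_0 = 372^159 mod 1273 = 1. x_0 = 1, so 372 is not a witness.
Base 588: x_0 = 588^159 mod 1273 = 740. x_0 is neither 1 nor 1272, so continue squaring. x_1 = 740^2 mod 1273 = 210. x_2 = 210^2 mod 1273 = 818. Reached i = s−1 = 2 without hitting −1: 588 is a Miller–Rabin witness and 1273 is composite.
Base 1251: x_0 = 1251^159 mod 1273 = 1147. x_0 is neither 1 nor 1272, so continue squaring. x_1 = 1147^2 mod 1273 = 600. x_2 = 600^2 mod 1273 = 1014. Reached i = s−1 = 2 without hitting −1: 1251 is a Miller–Rabin witness and 1273 is composite.
Base 1257: x_0 = 1257^159 mod 1273 = 981. x_0 is neither 1 nor 1272, so continue squaring. x_1 = 981^2 mod 1273 = 1246. x_2 = 1246^2 mod 1273 = 729. Reached i = s−1 = 2 without hitting −1: 1257 is a Miller–Rabin witness and 1273 is composite.
The smallest witness among the given bases is 588.

588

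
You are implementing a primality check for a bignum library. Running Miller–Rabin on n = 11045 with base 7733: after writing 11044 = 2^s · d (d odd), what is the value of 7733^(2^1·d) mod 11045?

n − 1 = 11044 = 2^2 · 2761, so s = 2 and d = 2761.
x_0 = 7733^2761 mod 11045 = 683.
x_1 = 683^2 mod 11045 = 2599.

2599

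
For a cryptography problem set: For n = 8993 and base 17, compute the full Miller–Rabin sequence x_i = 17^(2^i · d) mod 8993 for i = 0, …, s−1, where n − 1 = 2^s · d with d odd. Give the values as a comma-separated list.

n − 1 = 8992 = 2^5 · 281, so s = 5 and d = 281.
x_0 = 17^281 mod 8993 = 2380.
x_1 = 2380^2 mod 8993 = 7803.
x_2 = 7803^2 mod 8993 = 4199.
x_3 = 4199^2 mod 8993 = 5321.
x_4 = 5321^2 mod 8993 = 3077.

2380, 7803, 4199, 5321, 3077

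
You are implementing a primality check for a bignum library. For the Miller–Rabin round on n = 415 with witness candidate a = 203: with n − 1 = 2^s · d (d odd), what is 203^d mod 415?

n − 1 = 414 = 2^1 · 207, so s = 1 and d = 207.
203^207 mod 415 = 207.

207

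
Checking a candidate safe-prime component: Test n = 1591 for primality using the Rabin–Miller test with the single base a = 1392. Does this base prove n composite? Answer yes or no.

n − 1 = 1590 = 2^1 · 795, so s = 1 and d = 795.
x_0 = 1392^795 mod 1591 = 993.
x_0 ∉ {1, 1590} and s = 1, so 1392 is a Miller–Rabin witness and 1591 is composite.

yes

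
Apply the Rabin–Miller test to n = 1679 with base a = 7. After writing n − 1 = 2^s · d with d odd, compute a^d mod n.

n − 1 = 1678 = 2^1 · 839, so s = 1 and d = 839.
7^839 mod 1679 = 21.

21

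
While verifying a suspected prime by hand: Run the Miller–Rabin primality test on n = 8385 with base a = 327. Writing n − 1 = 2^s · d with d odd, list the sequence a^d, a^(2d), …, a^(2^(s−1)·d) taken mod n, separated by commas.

n − 1 = 8384 = 2^6 · 131, so s = 6 and d = 131.
x_0 = 327^131 mod 8385 = 4518.
x_1 = 4518^2 mod 8385 = 3234.
x_2 = 3234^2 mod 8385 = 2661.
x_3 = 2661^2 mod 8385 = 3981.
x_4 = 3981^2 mod 8385 = 711.
x_5 = 711^2 mod 8385 = 2421.

4518, 3234, 2661, 3981, 711, 2421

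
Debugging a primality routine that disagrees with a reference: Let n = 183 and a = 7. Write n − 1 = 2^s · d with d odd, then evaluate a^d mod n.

115

n − 1 = 182 = 2^1 · 91, so s = 1 and d = 91.
Repeated squaring mod 183: 7^1 ≡ 7, 7^2 ≡ 49, 7^4 ≡ 22, 7^8 ≡ 118, 7^16 ≡ 16, 7^32 ≡ 73, 7^64 ≡ 22.
91 = 64 + 16 + 8 + 2 + 1, so 7^91 ≡ 22·16·118·49·7 ≡ 115 (mod 183).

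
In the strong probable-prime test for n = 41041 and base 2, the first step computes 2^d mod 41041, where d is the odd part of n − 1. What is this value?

27994

n − 1 = 41040 = 2^4 · 2565, so s = 4 and d = 2565.
2^2565 mod 41041 = 27994.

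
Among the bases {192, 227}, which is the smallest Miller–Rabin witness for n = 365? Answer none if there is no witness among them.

n − 1 = 364 = 2^2 · 91, so s = 2 and d = 91.
Base 192: x_0 = 192^91 mod 365 = 173. x_0 is neither 1 nor 364, so continue squaring. x_1 = 173^2 mod 365 = 364. x_1 ≡ −1, so 192 is not a witness.
Base 227: x_0 = 227^91 mod 365 = 8. x_0 is neither 1 nor 364, so continue squaring. x_1 = 8^2 mod 365 = 64. Reached i = s−1 = 1 without hitting −1: 227 is a Miller–Rabin witness and 365 is composite.
The smallest witness among the given bases is 227.

227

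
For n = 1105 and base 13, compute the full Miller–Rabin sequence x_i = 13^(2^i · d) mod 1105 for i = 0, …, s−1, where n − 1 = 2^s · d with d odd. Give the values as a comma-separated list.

13, 169, 936, 936

n − 1 = 1104 = 2^4 · 69, so s = 4 and d = 69.
x_0 = 13^69 mod 1105 = 13.
x_1 = 13^2 mod 1105 = 169.
x_2 = 169^2 mod 1105 = 936.
x_3 = 936^2 mod 1105 = 936.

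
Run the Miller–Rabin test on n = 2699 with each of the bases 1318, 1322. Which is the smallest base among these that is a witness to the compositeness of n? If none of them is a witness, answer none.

none

n − 1 = 2698 = 2^1 · 1349, so s = 1 and d = 1349.
Base 1318: x_0 = 1318^1349 mod 2699 = 2698. x_0 = 2698 ≡ −1, so 1318 is not a witness.
Base 1322: x_0 = 1322^1349 mod 2699 = 2698. x_0 = 2698 ≡ −1, so 1322 is not a witness.
No listed base is a witness for 2699.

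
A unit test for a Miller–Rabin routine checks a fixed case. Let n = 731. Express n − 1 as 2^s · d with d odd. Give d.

Halving: 730 → 365; 365 is odd.
So 730 = 2^1 · 365.

365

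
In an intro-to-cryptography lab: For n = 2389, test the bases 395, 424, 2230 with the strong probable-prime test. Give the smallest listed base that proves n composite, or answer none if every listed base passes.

n − 1 = 2388 = 2^2 · 597, so s = 2 and d = 597.
Base 395: x_0 = 395^597 mod 2389 = 2388. x_0 = 2388 ≡ −1, so 395 is not a witness.
Base 424: x_0 = 424^597 mod 2389 = 2104. x_0 is neither 1 nor 2388, so continue squaring. x_1 = 2104^2 mod 2389 = 2388. x_1 ≡ −1, so 424 is not a witness.
Base 2230: x_0 = 2230^597 mod 2389 = 2388. x_0 = 2388 ≡ −1, so 2230 is not a witness.
No listed base is a witness for 2389.

none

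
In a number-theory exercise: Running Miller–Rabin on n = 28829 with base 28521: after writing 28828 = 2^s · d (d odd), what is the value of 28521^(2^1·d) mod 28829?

10404

n − 1 = 28828 = 2^2 · 7207, so s = 2 and d = 7207.
x_0 = 28521^7207 mod 28829 = 28727.
x_1 = 28727^2 mod 28829 = 10404.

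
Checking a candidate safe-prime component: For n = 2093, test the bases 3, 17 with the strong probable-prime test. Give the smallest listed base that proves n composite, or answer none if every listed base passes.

n − 1 = 2092 = 2^2 · 523, so s = 2 and d = 523.
Base 3: x_0 = 3^523 mod 2093 = 913. x_0 is neither 1 nor 2092, so continue squaring. x_1 = 913^2 mod 2093 = 555. Reached i = s−1 = 1 without hitting −1: 3 is a Miller–Rabin witness and 2093 is composite.
Base 17: x_0 = 17^523 mod 2093 = 563. x_0 is neither 1 nor 2092, so continue squaring. x_1 = 563^2 mod 2093 = 926. Reached i = s−1 = 1 without hitting −1: 17 is a Miller–Rabin witness and 2093 is composite.
The smallest witness among the given bases is 3.

3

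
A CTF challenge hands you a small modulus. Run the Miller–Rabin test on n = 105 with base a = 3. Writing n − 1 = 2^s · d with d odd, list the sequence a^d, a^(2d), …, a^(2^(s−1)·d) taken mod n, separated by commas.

3, 9, 81

n − 1 = 104 = 2^3 · 13, so s = 3 and d = 13.
x_0 = 3^13 mod 105 = 3.
x_1 = 3^2 mod 105 = 9.
x_2 = 9^2 mod 105 = 81.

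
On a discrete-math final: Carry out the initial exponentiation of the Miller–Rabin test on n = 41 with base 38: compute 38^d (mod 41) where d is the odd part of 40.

n − 1 = 40 = 2^3 · 5, so s = 3 and d = 5.
Repeated squaring mod 41: 38^1 ≡ 38, 38^2 ≡ 9, 38^4 ≡ 40.
5 = 4 + 1, so 38^5 ≡ 40·38 ≡ 3 (mod 41).

3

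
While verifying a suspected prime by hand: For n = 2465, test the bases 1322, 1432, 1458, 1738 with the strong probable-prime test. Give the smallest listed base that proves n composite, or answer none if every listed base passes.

n − 1 = 2464 = 2^5 · 77, so s = 5 and d = 77.
Base 1322: x_0 = 1322^77 mod 2465 = 1322. x_0 is neither 1 nor 2464, so continue squaring. x_1 = 1322^2 mod 2465 = 2464. x_1 ≡ −1, so 1322 is not a witness.
Base 1432: x_0 = 1432^77 mod 2465 = 1177. x_0 is neither 1 nor 2464, so continue squaring. x_1 = 1177^2 mod 2465 = 2464. x_1 ≡ −1, so 1432 is not a witness.
Base 1458: x_0 = 1458^77 mod 2465 = 1288. x_0 is neither 1 nor 2464, so continue squaring. x_1 = 1288^2 mod 2465 = 2464. x_1 ≡ −1, so 1458 is not a witness.
Base 1738: x_0 = 1738^77 mod 2465 = 1143. x_0 is neither 1 nor 2464, so continue squaring. x_1 = 1143^2 mod 2465 = 2464. x_1 ≡ −1, so 1738 is not a witness.
No listed base is a witness for 2465.

none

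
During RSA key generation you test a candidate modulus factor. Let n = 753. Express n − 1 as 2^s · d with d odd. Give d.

Halving: 752 → 376 → 188 → 94 → 47; 47 is odd.
So 752 = 2^4 · 47.

47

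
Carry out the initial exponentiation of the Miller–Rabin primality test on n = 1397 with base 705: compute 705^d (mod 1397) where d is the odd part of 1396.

n − 1 = 1396 = 2^2 · 349, so s = 2 and d = 349.
705^349 mod 1397 = 1332.

1332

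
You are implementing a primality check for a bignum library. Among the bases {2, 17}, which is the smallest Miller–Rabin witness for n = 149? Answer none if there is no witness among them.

n − 1 = 148 = 2^2 · 37, so s = 2 and d = 37.
Base 2: x_0 = 2^37 mod 149 = 105. x_0 is neither 1 nor 148, so continue squaring. x_1 = 105^2 mod 149 = 148. x_1 ≡ −1, so 2 is not a witness.
Base 17: x_0 = 17^37 mod 149 = 1. x_0 = 1, so 17 is not a witness.
No listed base is a witness for 149.

none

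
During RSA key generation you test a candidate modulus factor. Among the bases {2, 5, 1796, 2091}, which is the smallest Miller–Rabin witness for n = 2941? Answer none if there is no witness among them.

n − 1 = 2940 = 2^2 · 735, so s = 2 and d = 735.
Base 2: x_0 = 2^735 mod 2941 = 2491. x_0 is neither 1 nor 2940, so continue squaring. x_1 = 2491^2 mod 2941 = 2512. Reached i = s−1 = 1 without hitting −1: 2 is a Miller–Rabin witness and 2941 is composite.
Base 5: x_0 = 5^735 mod 2941 = 1554. x_0 is neither 1 nor 2940, so continue squaring. x_1 = 1554^2 mod 2941 = 355. Reached i = s−1 = 1 without hitting −1: 5 is a Miller–Rabin witness and 2941 is composite.
Base 1796: x_0 = 1796^735 mod 2941 = 2700. x_0 is neither 1 nor 2940, so continue squaring. x_1 = 2700^2 mod 2941 = 2202. Reached i = s−1 = 1 without hitting −1: 1796 is a Miller–Rabin witness and 2941 is composite.
Base 2091: x_0 = 2091^735 mod 2941 = 1275. x_0 is neither 1 nor 2940, so continue squaring. x_1 = 1275^2 mod 2941 = 2193. Reached i = s−1 = 1 without hitting −1: 2091 is a Miller–Rabin witness and 2941 is composite.
The smallest witness among the given bases is 2.

2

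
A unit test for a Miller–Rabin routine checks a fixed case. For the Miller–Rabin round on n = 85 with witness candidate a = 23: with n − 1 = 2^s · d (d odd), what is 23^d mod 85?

58

n − 1 = 84 = 2^2 · 21, so s = 2 and d = 21.
23^21 mod 85 = 58.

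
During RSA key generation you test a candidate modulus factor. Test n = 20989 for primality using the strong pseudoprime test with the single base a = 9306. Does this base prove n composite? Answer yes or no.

n − 1 = 20988 = 2^2 · 5247, so s = 2 and d = 5247.
Repeated squaring mod 20989: 9306^1 ≡ 9306, 9306^2 ≡ 1022, 9306^4 ≡ 16023, 9306^8 ≡ 20070, 9306^16 ≡ 5001, 9306^32 ≡ 12102, 9306^64 ≡ 18151, 9306^128 ≡ 15457, 9306^256 ≡ 1062, 9306^512 ≡ 15427, 9306^1024 ≡ 19047, 9306^2048 ≡ 14333, 9306^4096 ≡ 15546.
5247 = 4096 + 1024 + 64 + 32 + 16 + 8 + 4 + 2 + 1, so 9306^5247 ≡ 15546·19047·18151·12102·5001·20070·16023·1022·9306 ≡ 352 (mod 20989).
x_0 = 9306^5247 mod 20989 = 352.
x_0 is neither 1 nor 20988, so continue squaring.
x_1 = 352^2 mod 20989 = 18959.
Reached i = s−1 = 1 without hitting −1: 9306 is a Miller–Rabin witness and 20989 is composite.

yes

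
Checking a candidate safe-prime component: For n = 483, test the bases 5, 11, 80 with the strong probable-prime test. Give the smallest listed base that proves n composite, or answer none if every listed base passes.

5

n − 1 = 482 = 2^1 · 241, so s = 1 and d = 241.
Base 5: x_0 = 5^241 mod 483 = 152. x_0 ∉ {1, 482} and s = 1, so 5 is a Miller–Rabin witness and 483 is composite.
Base 11: x_0 = 11^241 mod 483 = 389. x_0 ∉ {1, 482} and s = 1, so 11 is a Miller–Rabin witness and 483 is composite.
Base 80: x_0 = 80^241 mod 483 = 458. x_0 ∉ {1, 482} and s = 1, so 80 is a Miller–Rabin witness and 483 is composite.
The smallest witness among the given bases is 5.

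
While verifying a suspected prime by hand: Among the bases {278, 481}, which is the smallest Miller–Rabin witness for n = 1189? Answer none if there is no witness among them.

n − 1 = 1188 = 2^2 · 297, so s = 2 and d = 297.
Base 278: x_0 = 278^297 mod 1189 = 278. x_0 is neither 1 nor 1188, so continue squaring. x_1 = 278^2 mod 1189 = 1188. x_1 ≡ −1, so 278 is not a witness.
Base 481: x_0 = 481^297 mod 1189 = 423. x_0 is neither 1 nor 1188, so continue squaring. x_1 = 423^2 mod 1189 = 579. Reached i = s−1 = 1 without hitting −1: 481 is a Miller–Rabin witness and 1189 is composite.
The smallest witness among the given bases is 481.

481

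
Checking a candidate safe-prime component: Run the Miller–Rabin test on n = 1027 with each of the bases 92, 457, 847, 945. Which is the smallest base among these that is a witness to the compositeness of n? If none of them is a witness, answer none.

n − 1 = 1026 = 2^1 · 513, so s = 1 and d = 513.
Base 92: x_0 = 92^513 mod 1027 = 1015. x_0 ∉ {1, 1026} and s = 1, so 92 is a Miller–Rabin witness and 1027 is composite.
Base 457: x_0 = 457^513 mod 1027 = 304. x_0 ∉ {1, 1026} and s = 1, so 457 is a Miller–Rabin witness and 1027 is composite.
Base 847: x_0 = 847^513 mod 1027 = 343. x_0 ∉ {1, 1026} and s = 1, so 847 is a Miller–Rabin witness and 1027 is composite.
Base 945: x_0 = 945^513 mod 1027 = 729. x_0 ∉ {1, 1026} and s = 1, so 945 is a Miller–Rabin witness and 1027 is composite.
The smallest witness among the given bases is 92.

92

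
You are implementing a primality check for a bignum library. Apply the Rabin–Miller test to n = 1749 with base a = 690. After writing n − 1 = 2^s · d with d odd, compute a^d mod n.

849

n − 1 = 1748 = 2^2 · 437, so s = 2 and d = 437.
690^437 mod 1749 = 849.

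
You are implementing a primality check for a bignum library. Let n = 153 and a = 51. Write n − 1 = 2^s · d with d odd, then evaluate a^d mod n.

0

n − 1 = 152 = 2^3 · 19, so s = 3 and d = 19.
51^19 mod 153 = 0.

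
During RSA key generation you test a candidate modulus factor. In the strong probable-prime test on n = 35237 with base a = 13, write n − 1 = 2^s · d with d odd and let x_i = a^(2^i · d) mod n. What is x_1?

n − 1 = 35236 = 2^2 · 8809, so s = 2 and d = 8809.
x_0 = 13^8809 mod 35237 = 2253.
x_1 = 2253^2 mod 35237 = 1881.

1881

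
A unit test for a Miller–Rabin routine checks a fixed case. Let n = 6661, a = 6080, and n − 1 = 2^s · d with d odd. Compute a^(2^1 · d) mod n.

n − 1 = 6660 = 2^2 · 1665, so s = 2 and d = 1665.
x_0 = 6080^1665 mod 6661 = 1.
x_1 = 1^2 mod 6661 = 1.

1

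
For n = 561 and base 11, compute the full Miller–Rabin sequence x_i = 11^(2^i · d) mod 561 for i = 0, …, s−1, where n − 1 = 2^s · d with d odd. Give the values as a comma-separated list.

n − 1 = 560 = 2^4 · 35, so s = 4 and d = 35.
x_0 = 11^35 mod 561 = 209.
x_1 = 209^2 mod 561 = 484.
x_2 = 484^2 mod 561 = 319.
x_3 = 319^2 mod 561 = 220.

209, 484, 319, 220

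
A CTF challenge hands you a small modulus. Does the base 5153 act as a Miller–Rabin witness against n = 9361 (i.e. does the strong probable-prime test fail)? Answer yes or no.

n − 1 = 9360 = 2^4 · 585, so s = 4 and d = 585.
x_0 = 5153^585 mod 9361 = 1.
x_0 = 1, so 5153 is not a witness.

no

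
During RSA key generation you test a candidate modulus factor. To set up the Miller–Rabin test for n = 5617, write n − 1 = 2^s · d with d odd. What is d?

Halving: 5616 → 2808 → 1404 → 702 → 351; 351 is odd.
So 5616 = 2^4 · 351.

351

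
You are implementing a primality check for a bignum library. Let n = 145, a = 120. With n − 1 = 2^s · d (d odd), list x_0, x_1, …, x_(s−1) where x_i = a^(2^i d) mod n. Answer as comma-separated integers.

100, 140, 25, 45

n − 1 = 144 = 2^4 · 9, so s = 4 and d = 9.
x_0 = 120^9 mod 145 = 100.
x_1 = 100^2 mod 145 = 140.
x_2 = 140^2 mod 145 = 25.
x_3 = 25^2 mod 145 = 45.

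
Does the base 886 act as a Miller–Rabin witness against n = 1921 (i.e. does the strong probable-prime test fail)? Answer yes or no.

no

n − 1 = 1920 = 2^7 · 15, so s = 7 and d = 15.
x_0 = 886^15 mod 1921 = 1199.
x_0 is neither 1 nor 1920, so continue squaring.
x_1 = 1199^2 mod 1921 = 693.
x_2 = 693^2 mod 1921 = 1920.
x_2 ≡ −1, so 886 is not a witness.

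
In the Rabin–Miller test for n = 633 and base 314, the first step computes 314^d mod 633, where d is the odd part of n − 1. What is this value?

n − 1 = 632 = 2^3 · 79, so s = 3 and d = 79.
314^79 mod 633 = 44.

44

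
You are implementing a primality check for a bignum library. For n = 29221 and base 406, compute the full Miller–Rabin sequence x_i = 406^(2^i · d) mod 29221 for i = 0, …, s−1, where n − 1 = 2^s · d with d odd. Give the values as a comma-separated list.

20006, 29220

n − 1 = 29220 = 2^2 · 7305, so s = 2 and d = 7305.
x_0 = 406^7305 mod 29221 = 20006.
x_1 = 20006^2 mod 29221 = 29220.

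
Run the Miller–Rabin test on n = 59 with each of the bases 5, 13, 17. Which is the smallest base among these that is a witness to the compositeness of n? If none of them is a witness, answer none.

none

n − 1 = 58 = 2^1 · 29, so s = 1 and d = 29.
Base 5: x_0 = 5^29 mod 59 = 1. x_0 = 1, so 5 is not a witness.
Base 13: x_0 = 13^29 mod 59 = 58. x_0 = 58 ≡ −1, so 13 is not a witness.
Base 17: x_0 = 17^29 mod 59 = 1. x_0 = 1, so 17 is not a witness.
No listed base is a witness for 59.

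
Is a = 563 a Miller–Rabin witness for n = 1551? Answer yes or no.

n − 1 = 1550 = 2^1 · 775, so s = 1 and d = 775.
Repeated squaring mod 1551: 563^1 ≡ 563, 563^2 ≡ 565, 563^4 ≡ 1270, 563^8 ≡ 1411, 563^16 ≡ 988, 563^32 ≡ 565, 563^64 ≡ 1270, 563^128 ≡ 1411, 563^256 ≡ 988, 563^512 ≡ 565.
775 = 512 + 256 + 4 + 2 + 1, so 563^775 ≡ 565·988·1270·565·563 ≡ 1550 (mod 1551).
x_0 = 563^775 mod 1551 = 1550.
x_0 = 1550 ≡ −1, so 563 is not a witness.

no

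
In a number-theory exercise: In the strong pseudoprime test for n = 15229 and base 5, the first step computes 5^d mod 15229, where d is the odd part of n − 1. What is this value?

n − 1 = 15228 = 2^2 · 3807, so s = 2 and d = 3807.
Repeated squaring mod 15229: 5^1 ≡ 5, 5^2 ≡ 25, 5^4 ≡ 625, 5^8 ≡ 9900, 5^16 ≡ 11385, 5^32 ≡ 4206, 5^64 ≡ 9567, 5^128 ≡ 1199, 5^256 ≡ 6075, 5^512 ≡ 5758, 5^1024 ≡ 1031, 5^2048 ≡ 12160.
3807 = 2048 + 1024 + 512 + 128 + 64 + 16 + 8 + 4 + 2 + 1, so 5^3807 ≡ 12160·1031·5758·1199·9567·11385·9900·625·25·5 ≡ 8005 (mod 15229).

8005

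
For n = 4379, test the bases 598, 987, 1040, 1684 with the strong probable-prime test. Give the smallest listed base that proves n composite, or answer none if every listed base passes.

598

n − 1 = 4378 = 2^1 · 2189, so s = 1 and d = 2189.
Base 598: x_0 = 598^2189 mod 4379 = 3495. x_0 ∉ {1, 4378} and s = 1, so 598 is a Miller–Rabin witness and 4379 is composite.
Base 987: x_0 = 987^2189 mod 4379 = 2843. x_0 ∉ {1, 4378} and s = 1, so 987 is a Miller–Rabin witness and 4379 is composite.
Base 1040: x_0 = 1040^2189 mod 4379 = 165. x_0 ∉ {1, 4378} and s = 1, so 1040 is a Miller–Rabin witness and 4379 is composite.
Base 1684: x_0 = 1684^2189 mod 4379 = 2613. x_0 ∉ {1, 4378} and s = 1, so 1684 is a Miller–Rabin witness and 4379 is composite.
The smallest witness among the given bases is 598.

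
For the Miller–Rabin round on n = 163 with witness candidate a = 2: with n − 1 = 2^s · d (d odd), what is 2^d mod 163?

n − 1 = 162 = 2^1 · 81, so s = 1 and d = 81.
Repeated squaring mod 163: 2^1 ≡ 2, 2^2 ≡ 4, 2^4 ≡ 16, 2^8 ≡ 93, 2^16 ≡ 10, 2^32 ≡ 100, 2^64 ≡ 57.
81 = 64 + 16 + 1, so 2^81 ≡ 57·10·2 ≡ 162 (mod 163).

162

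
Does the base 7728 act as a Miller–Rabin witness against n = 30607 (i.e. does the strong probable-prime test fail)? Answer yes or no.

no

n − 1 = 30606 = 2^1 · 15303, so s = 1 and d = 15303.
By repeated squaring, 7728^15303 ≡ 30606 (mod 30607).
x_0 = 7728^15303 mod 30607 = 30606.
x_0 = 30606 ≡ −1, so 7728 is not a witness.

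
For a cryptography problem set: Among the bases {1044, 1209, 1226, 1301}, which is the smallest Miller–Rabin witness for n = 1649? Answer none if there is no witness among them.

n − 1 = 1648 = 2^4 · 103, so s = 4 and d = 103.
Base 1044: x_0 = 1044^103 mod 1649 = 556. x_0 is neither 1 nor 1648, so continue squaring. x_1 = 556^2 mod 1649 = 773. x_2 = 773^2 mod 1649 = 591. x_3 = 591^2 mod 1649 = 1342. Reached i = s−1 = 3 without hitting −1: 1044 is a Miller–Rabin witness and 1649 is composite.
Base 1209: x_0 = 1209^103 mod 1649 = 519. x_0 is neither 1 nor 1648, so continue squaring. x_1 = 519^2 mod 1649 = 574. x_2 = 574^2 mod 1649 = 1325. x_3 = 1325^2 mod 1649 = 1089. Reached i = s−1 = 3 without hitting −1: 1209 is a Miller–Rabin witness and 1649 is composite.
Base 1226: x_0 = 1226^103 mod 1649 = 1420. x_0 is neither 1 nor 1648, so continue squaring. x_1 = 1420^2 mod 1649 = 1322. x_2 = 1322^2 mod 1649 = 1393. x_3 = 1393^2 mod 1649 = 1225. Reached i = s−1 = 3 without hitting −1: 1226 is a Miller–Rabin witness and 1649 is composite.
Base 1301: x_0 = 1301^103 mod 1649 = 189. x_0 is neither 1 nor 1648, so continue squaring. x_1 = 189^2 mod 1649 = 1092. x_2 = 1092^2 mod 1649 = 237. x_3 = 237^2 mod 1649 = 103. Reached i = s−1 = 3 without hitting −1: 1301 is a Miller–Rabin witness and 1649 is composite.
The smallest witness among the given bases is 1044.

1044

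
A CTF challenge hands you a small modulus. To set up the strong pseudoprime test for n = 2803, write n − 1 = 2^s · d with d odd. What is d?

Halving: 2802 → 1401; 1401 is odd.
So 2802 = 2^1 · 1401.

1401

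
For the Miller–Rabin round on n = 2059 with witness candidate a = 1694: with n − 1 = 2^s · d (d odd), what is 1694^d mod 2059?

n − 1 = 2058 = 2^1 · 1029, so s = 1 and d = 1029.
Repeated squaring mod 2059: 1694^1 ≡ 1694, 1694^2 ≡ 1449, 1694^4 ≡ 1480, 1694^8 ≡ 1683, 1694^16 ≡ 1364, 1694^32 ≡ 1219, 1694^64 ≡ 1422, 1694^128 ≡ 146, 1694^256 ≡ 726, 1694^512 ≡ 2031, 1694^1024 ≡ 784.
1029 = 1024 + 4 + 1, so 1694^1029 ≡ 784·1480·1694 ≡ 969 (mod 2059).

969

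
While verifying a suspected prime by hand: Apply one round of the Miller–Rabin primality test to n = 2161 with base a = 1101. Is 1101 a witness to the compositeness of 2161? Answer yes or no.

no

n − 1 = 2160 = 2^4 · 135, so s = 4 and d = 135.
x_0 = 1101^135 mod 2161 = 1923.
x_0 is neither 1 nor 2160, so continue squaring.
x_1 = 1923^2 mod 2161 = 458.
x_2 = 458^2 mod 2161 = 147.
x_3 = 147^2 mod 2161 = 2160.
x_3 ≡ −1, so 1101 is not a witness.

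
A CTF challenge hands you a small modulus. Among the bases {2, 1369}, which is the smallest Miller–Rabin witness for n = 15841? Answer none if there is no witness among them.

n − 1 = 15840 = 2^5 · 495, so s = 5 and d = 495.
Base 2: x_0 = 2^495 mod 15841 = 1. x_0 = 1, so 2 is not a witness.
Base 1369: x_0 = 1369^495 mod 15841 = 1. x_0 = 1, so 1369 is not a witness.
No listed base is a witness for 15841.

none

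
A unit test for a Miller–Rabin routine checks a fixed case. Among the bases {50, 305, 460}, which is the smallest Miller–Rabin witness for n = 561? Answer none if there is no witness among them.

n − 1 = 560 = 2^4 · 35, so s = 4 and d = 35.
Base 50: x_0 = 50^35 mod 561 = 560. x_0 = 560 ≡ −1, so 50 is not a witness.
Base 305: x_0 = 305^35 mod 561 = 560. x_0 = 560 ≡ −1, so 305 is not a witness.
Base 460: x_0 = 460^35 mod 561 = 1. x_0 = 1, so 460 is not a witness.
No listed base is a witness for 561.

none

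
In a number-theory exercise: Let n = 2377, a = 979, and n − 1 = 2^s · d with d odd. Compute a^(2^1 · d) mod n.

1134

n − 1 = 2376 = 2^3 · 297, so s = 3 and d = 297.
x_0 = 979^297 mod 2377 = 1668.
x_1 = 1668^2 mod 2377 = 1134.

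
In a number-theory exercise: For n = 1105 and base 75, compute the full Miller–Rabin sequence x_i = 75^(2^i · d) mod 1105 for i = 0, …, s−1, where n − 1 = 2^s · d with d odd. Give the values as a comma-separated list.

1065, 495, 820, 560

n − 1 = 1104 = 2^4 · 69, so s = 4 and d = 69.
x_0 = 75^69 mod 1105 = 1065.
x_1 = 1065^2 mod 1105 = 495.
x_2 = 495^2 mod 1105 = 820.
x_3 = 820^2 mod 1105 = 560.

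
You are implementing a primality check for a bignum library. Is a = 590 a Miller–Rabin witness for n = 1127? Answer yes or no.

n − 1 = 1126 = 2^1 · 563, so s = 1 and d = 563.
x_0 = 590^563 mod 1127 = 879.
x_0 ∉ {1, 1126} and s = 1, so 590 is a Miller–Rabin witness and 1127 is composite.

yes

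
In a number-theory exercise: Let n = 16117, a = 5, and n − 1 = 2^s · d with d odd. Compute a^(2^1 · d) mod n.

n − 1 = 16116 = 2^2 · 4029, so s = 2 and d = 4029.
x_0 = 5^4029 mod 16117 = 8222.
x_1 = 8222^2 mod 16117 = 6586.

6586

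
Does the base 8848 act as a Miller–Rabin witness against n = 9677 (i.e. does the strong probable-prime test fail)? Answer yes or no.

n − 1 = 9676 = 2^2 · 2419, so s = 2 and d = 2419.
Repeated squaring mod 9677: 8848^1 ≡ 8848, 8848^2 ≡ 174, 8848^4 ≡ 1245, 8848^8 ≡ 1705, 8848^16 ≡ 3925, 8848^32 ≡ 9518, 8848^64 ≡ 5927, 8848^128 ≡ 1819, 8848^256 ≡ 8904, 8848^512 ≡ 7232, 8848^1024 ≡ 7316, 8848^2048 ≡ 369.
2419 = 2048 + 256 + 64 + 32 + 16 + 2 + 1, so 8848^2419 ≡ 369·8904·5927·9518·3925·174·8848 ≡ 9676 (mod 9677).
x_0 = 8848^2419 mod 9677 = 9676.
x_0 = 9676 ≡ −1, so 8848 is not a witness.

no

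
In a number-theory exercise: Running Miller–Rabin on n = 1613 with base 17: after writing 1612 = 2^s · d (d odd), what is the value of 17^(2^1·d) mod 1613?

1

n − 1 = 1612 = 2^2 · 403, so s = 2 and d = 403.
x_0 = 17^403 mod 1613 = 1.
x_1 = 1^2 mod 1613 = 1.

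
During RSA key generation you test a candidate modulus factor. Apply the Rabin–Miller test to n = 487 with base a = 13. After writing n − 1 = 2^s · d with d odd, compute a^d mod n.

n − 1 = 486 = 2^1 · 243, so s = 1 and d = 243.
13^243 mod 487 = 486.

486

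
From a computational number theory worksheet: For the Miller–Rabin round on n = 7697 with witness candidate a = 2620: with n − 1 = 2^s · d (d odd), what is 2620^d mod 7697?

5356

n − 1 = 7696 = 2^4 · 481, so s = 4 and d = 481.
2620^481 mod 7697 = 5356.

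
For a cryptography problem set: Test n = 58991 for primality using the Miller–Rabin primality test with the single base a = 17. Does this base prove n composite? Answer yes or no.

no

n − 1 = 58990 = 2^1 · 29495, so s = 1 and d = 29495.
x_0 = 17^29495 mod 58991 = 1.
x_0 = 1, so 17 is not a witness.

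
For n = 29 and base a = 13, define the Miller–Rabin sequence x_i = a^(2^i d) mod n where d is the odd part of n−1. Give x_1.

n − 1 = 28 = 2^2 · 7, so s = 2 and d = 7.
x_0 = 13^7 mod 29 = 28.
x_1 = 28^2 mod 29 = 1.

1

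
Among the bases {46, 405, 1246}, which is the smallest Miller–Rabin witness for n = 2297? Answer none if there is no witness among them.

n − 1 = 2296 = 2^3 · 287, so s = 3 and d = 287.
Base 46: x_0 = 46^287 mod 2297 = 973. x_0 is neither 1 nor 2296, so continue squaring. x_1 = 973^2 mod 2297 = 365. x_2 = 365^2 mod 2297 = 2296. x_2 ≡ −1, so 46 is not a witness.
Base 405: x_0 = 405^287 mod 2297 = 973. x_0 is neither 1 nor 2296, so continue squaring. x_1 = 973^2 mod 2297 = 365. x_2 = 365^2 mod 2297 = 2296. x_2 ≡ −1, so 405 is not a witness.
Base 1246: x_0 = 1246^287 mod 2297 = 1932. x_0 is neither 1 nor 2296, so continue squaring. x_1 = 1932^2 mod 2297 = 2296. x_1 ≡ −1, so 1246 is not a witness.
No listed base is a witness for 2297.

none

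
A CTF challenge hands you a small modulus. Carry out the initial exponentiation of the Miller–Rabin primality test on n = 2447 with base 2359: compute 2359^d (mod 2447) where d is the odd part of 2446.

1

n − 1 = 2446 = 2^1 · 1223, so s = 1 and d = 1223.
2359^1223 mod 2447 = 1.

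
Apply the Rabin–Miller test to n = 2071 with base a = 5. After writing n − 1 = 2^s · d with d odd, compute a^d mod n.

172

n − 1 = 2070 = 2^1 · 1035, so s = 1 and d = 1035.
Repeated squaring mod 2071: 5^1 ≡ 5, 5^2 ≡ 25, 5^4 ≡ 625, 5^8 ≡ 1277, 5^16 ≡ 852, 5^32 ≡ 1054, 5^64 ≡ 860, 5^128 ≡ 253, 5^256 ≡ 1879, 5^512 ≡ 1657, 5^1024 ≡ 1574.
1035 = 1024 + 8 + 2 + 1, so 5^1035 ≡ 1574·1277·25·5 ≡ 172 (mod 2071).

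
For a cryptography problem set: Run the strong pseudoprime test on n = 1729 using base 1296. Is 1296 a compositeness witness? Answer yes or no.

no

n − 1 = 1728 = 2^6 · 27, so s = 6 and d = 27.
Repeated squaring mod 1729: 1296^1 ≡ 1296, 1296^2 ≡ 757, 1296^4 ≡ 750, 1296^8 ≡ 575, 1296^16 ≡ 386.
27 = 16 + 8 + 2 + 1, so 1296^27 ≡ 386·575·757·1296 ≡ 1 (mod 1729).
x_0 = 1296^27 mod 1729 = 1.
x_0 = 1, so 1296 is not a witness.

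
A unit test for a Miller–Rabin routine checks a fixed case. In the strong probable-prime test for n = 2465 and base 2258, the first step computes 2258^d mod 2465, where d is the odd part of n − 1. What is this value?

n − 1 = 2464 = 2^5 · 77, so s = 5 and d = 77.
Repeated squaring mod 2465: 2258^1 ≡ 2258, 2258^2 ≡ 944, 2258^4 ≡ 1271, 2258^8 ≡ 866, 2258^16 ≡ 596, 2258^32 ≡ 256, 2258^64 ≡ 1446.
77 = 64 + 8 + 4 + 1, so 2258^77 ≡ 1446·866·1271·2258 ≡ 668 (mod 2465).

668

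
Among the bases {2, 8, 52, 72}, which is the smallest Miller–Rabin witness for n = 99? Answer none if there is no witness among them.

2

n − 1 = 98 = 2^1 · 49, so s = 1 and d = 49.
Base 2: x_0 = 2^49 mod 99 = 83. x_0 ∉ {1, 98} and s = 1, so 2 is a Miller–Rabin witness and 99 is composite.
Base 8: x_0 = 8^49 mod 99 = 62. x_0 ∉ {1, 98} and s = 1, so 8 is a Miller–Rabin witness and 99 is composite.
Base 52: x_0 = 52^49 mod 99 = 7. x_0 ∉ {1, 98} and s = 1, so 52 is a Miller–Rabin witness and 99 is composite.
Base 72: x_0 = 72^49 mod 99 = 90. x_0 ∉ {1, 98} and s = 1, so 72 is a Miller–Rabin witness and 99 is composite.
The smallest witness among the given bases is 2.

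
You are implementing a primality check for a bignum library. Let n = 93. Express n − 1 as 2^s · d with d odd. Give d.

23

Halving: 92 → 46 → 23; 23 is odd.
So 92 = 2^2 · 23.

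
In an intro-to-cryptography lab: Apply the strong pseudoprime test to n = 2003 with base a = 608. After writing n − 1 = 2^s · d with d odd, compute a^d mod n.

n − 1 = 2002 = 2^1 · 1001, so s = 1 and d = 1001.
608^1001 mod 2003 = 2002.

2002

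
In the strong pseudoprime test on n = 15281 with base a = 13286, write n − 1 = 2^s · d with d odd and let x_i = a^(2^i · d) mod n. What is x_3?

8855

n − 1 = 15280 = 2^4 · 955, so s = 4 and d = 955.
x_0 = 13286^955 mod 15281 = 6293.
x_1 = 6293^2 mod 15281 = 8778.
x_2 = 8778^2 mod 15281 = 6482.
x_3 = 6482^2 mod 15281 = 8855.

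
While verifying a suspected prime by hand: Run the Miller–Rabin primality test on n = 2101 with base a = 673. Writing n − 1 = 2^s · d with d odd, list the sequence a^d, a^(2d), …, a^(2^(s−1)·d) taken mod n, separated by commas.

n − 1 = 2100 = 2^2 · 525, so s = 2 and d = 525.
x_0 = 673^525 mod 2101 = 1253.
x_1 = 1253^2 mod 2101 = 562.

1253, 562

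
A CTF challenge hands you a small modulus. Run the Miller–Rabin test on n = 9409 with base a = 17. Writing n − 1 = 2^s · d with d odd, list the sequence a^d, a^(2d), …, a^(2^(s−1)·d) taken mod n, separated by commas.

1004, 1253, 8115, 9043, 2230, 4948

n − 1 = 9408 = 2^6 · 147, so s = 6 and d = 147.
x_0 = 17^147 mod 9409 = 1004.
x_1 = 1004^2 mod 9409 = 1253.
x_2 = 1253^2 mod 9409 = 8115.
x_3 = 8115^2 mod 9409 = 9043.
x_4 = 9043^2 mod 9409 = 2230.
x_5 = 2230^2 mod 9409 = 4948.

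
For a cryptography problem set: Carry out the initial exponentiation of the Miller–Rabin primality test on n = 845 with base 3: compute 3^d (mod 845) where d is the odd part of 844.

562

n − 1 = 844 = 2^2 · 211, so s = 2 and d = 211.
Repeated squaring mod 845: 3^1 ≡ 3, 3^2 ≡ 9, 3^4 ≡ 81, 3^8 ≡ 646, 3^16 ≡ 731, 3^32 ≡ 321, 3^64 ≡ 796, 3^128 ≡ 711.
211 = 128 + 64 + 16 + 2 + 1, so 3^211 ≡ 711·796·731·9·3 ≡ 562 (mod 845).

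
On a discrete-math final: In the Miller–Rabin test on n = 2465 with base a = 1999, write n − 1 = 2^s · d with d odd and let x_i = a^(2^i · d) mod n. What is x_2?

871

n − 1 = 2464 = 2^5 · 77, so s = 5 and d = 77.
x_0 = 1999^77 mod 2465 = 1694.
x_1 = 1694^2 mod 2465 = 376.
x_2 = 376^2 mod 2465 = 871.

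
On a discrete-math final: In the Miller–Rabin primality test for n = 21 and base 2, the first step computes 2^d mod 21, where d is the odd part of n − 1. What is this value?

n − 1 = 20 = 2^2 · 5, so s = 2 and d = 5.
2^5 mod 21 = 11.

11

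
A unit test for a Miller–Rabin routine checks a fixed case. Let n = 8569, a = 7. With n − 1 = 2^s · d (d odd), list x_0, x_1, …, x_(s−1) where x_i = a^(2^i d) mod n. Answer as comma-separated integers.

n − 1 = 8568 = 2^3 · 1071, so s = 3 and d = 1071.
x_0 = 7^1071 mod 8569 = 2889.
x_1 = 2889^2 mod 8569 = 115.
x_2 = 115^2 mod 8569 = 4656.

2889, 115, 4656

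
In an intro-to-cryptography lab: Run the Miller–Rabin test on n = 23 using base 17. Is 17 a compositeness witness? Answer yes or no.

n − 1 = 22 = 2^1 · 11, so s = 1 and d = 11.
x_0 = 17^11 mod 23 = 22.
x_0 = 22 ≡ −1, so 17 is not a witness.

no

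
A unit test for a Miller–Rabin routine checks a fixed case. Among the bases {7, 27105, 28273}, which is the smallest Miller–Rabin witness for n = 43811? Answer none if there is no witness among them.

7

n − 1 = 43810 = 2^1 · 21905, so s = 1 and d = 21905.
Base 7: x_0 = 7^21905 mod 43811 = 25460. x_0 ∉ {1, 43810} and s = 1, so 7 is a Miller–Rabin witness and 43811 is composite.
Base 27105: x_0 = 27105^21905 mod 43811 = 2232. x_0 ∉ {1, 43810} and s = 1, so 27105 is a Miller–Rabin witness and 43811 is composite.
Base 28273: x_0 = 28273^21905 mod 43811 = 14058. x_0 ∉ {1, 43810} and s = 1, so 28273 is a Miller–Rabin witness and 43811 is composite.
The smallest witness among the given bases is 7.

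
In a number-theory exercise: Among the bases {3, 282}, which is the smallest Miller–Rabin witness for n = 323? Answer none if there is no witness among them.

3

n − 1 = 322 = 2^1 · 161, so s = 1 and d = 161.
Base 3: x_0 = 3^161 mod 323 = 241. x_0 ∉ {1, 322} and s = 1, so 3 is a Miller–Rabin witness and 323 is composite.
Base 282: x_0 = 282^161 mod 323 = 44. x_0 ∉ {1, 322} and s = 1, so 282 is a Miller–Rabin witness and 323 is composite.
The smallest witness among the given bases is 3.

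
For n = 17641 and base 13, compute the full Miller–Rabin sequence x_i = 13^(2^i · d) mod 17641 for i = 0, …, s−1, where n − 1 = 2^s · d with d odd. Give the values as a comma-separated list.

14586, 936, 11687

n − 1 = 17640 = 2^3 · 2205, so s = 3 and d = 2205.
x_0 = 13^2205 mod 17641 = 14586.
x_1 = 14586^2 mod 17641 = 936.
x_2 = 936^2 mod 17641 = 11687.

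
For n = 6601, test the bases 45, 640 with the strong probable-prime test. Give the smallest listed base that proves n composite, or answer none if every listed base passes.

none

n − 1 = 6600 = 2^3 · 825, so s = 3 and d = 825.
Base 45: x_0 = 45^825 mod 6601 = 6600. x_0 = 6600 ≡ −1, so 45 is not a witness.
Base 640: x_0 = 640^825 mod 6601 = 6600. x_0 = 6600 ≡ −1, so 640 is not a witness.
No listed base is a witness for 6601.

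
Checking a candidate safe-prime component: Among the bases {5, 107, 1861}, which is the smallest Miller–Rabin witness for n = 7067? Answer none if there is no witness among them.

n − 1 = 7066 = 2^1 · 3533, so s = 1 and d = 3533.
Base 5: x_0 = 5^3533 mod 7067 = 535. x_0 ∉ {1, 7066} and s = 1, so 5 is a Miller–Rabin witness and 7067 is composite.
Base 107: x_0 = 107^3533 mod 7067 = 789. x_0 ∉ {1, 7066} and s = 1, so 107 is a Miller–Rabin witness and 7067 is composite.
Base 1861: x_0 = 1861^3533 mod 7067 = 5355. x_0 ∉ {1, 7066} and s = 1, so 1861 is a Miller–Rabin witness and 7067 is composite.
The smallest witness among the given bases is 5.

5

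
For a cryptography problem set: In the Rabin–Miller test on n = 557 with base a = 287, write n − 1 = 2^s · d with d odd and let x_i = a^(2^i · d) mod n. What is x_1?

556

n − 1 = 556 = 2^2 · 139, so s = 2 and d = 139.
By repeated squaring, 287^139 ≡ 118 (mod 557).
x_0 = 118.
x_1 = 118^2 mod 557 = 556.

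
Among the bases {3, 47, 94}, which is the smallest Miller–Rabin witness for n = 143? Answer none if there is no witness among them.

3

n − 1 = 142 = 2^1 · 71, so s = 1 and d = 71.
Base 3: x_0 = 3^71 mod 143 = 113. x_0 ∉ {1, 142} and s = 1, so 3 is a Miller–Rabin witness and 143 is composite.
Base 47: x_0 = 47^71 mod 143 = 135. x_0 ∉ {1, 142} and s = 1, so 47 is a Miller–Rabin witness and 143 is composite.
Base 94: x_0 = 94^71 mod 143 = 61. x_0 ∉ {1, 142} and s = 1, so 94 is a Miller–Rabin witness and 143 is composite.
The smallest witness among the given bases is 3.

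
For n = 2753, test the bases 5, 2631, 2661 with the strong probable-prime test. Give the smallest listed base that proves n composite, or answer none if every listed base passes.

n − 1 = 2752 = 2^6 · 43, so s = 6 and d = 43.
Base 5: x_0 = 5^43 mod 2753 = 1210. x_0 is neither 1 nor 2752, so continue squaring. x_1 = 1210^2 mod 2753 = 2257. x_2 = 2257^2 mod 2753 = 999. x_3 = 999^2 mod 2753 = 1415. x_4 = 1415^2 mod 2753 = 794. x_5 = 794^2 mod 2753 = 2752. x_5 ≡ −1, so 5 is not a witness.
Base 2631: x_0 = 2631^43 mod 2753 = 1543. x_0 is neither 1 nor 2752, so continue squaring. x_1 = 1543^2 mod 2753 = 2257. x_2 = 2257^2 mod 2753 = 999. x_3 = 999^2 mod 2753 = 1415. x_4 = 1415^2 mod 2753 = 794. x_5 = 794^2 mod 2753 = 2752. x_5 ≡ −1, so 2631 is not a witness.
Base 2661: x_0 = 2661^43 mod 2753 = 2578. x_0 is neither 1 nor 2752, so continue squaring. x_1 = 2578^2 mod 2753 = 342. x_2 = 342^2 mod 2753 = 1338. x_3 = 1338^2 mod 2753 = 794. x_4 = 794^2 mod 2753 = 2752. x_4 ≡ −1, so 2661 is not a witness.
No listed base is a witness for 2753.

none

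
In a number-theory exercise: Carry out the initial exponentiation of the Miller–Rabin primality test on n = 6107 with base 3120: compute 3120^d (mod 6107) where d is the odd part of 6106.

5940

n − 1 = 6106 = 2^1 · 3053, so s = 1 and d = 3053.
3120^3053 mod 6107 = 5940.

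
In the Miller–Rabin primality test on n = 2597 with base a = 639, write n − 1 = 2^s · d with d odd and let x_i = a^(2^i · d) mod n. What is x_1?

n − 1 = 2596 = 2^2 · 649, so s = 2 and d = 649.
By repeated squaring, 639^649 ≡ 1360 (mod 2597).
x_0 = 1360.
x_1 = 1360^2 mod 2597 = 536.

536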